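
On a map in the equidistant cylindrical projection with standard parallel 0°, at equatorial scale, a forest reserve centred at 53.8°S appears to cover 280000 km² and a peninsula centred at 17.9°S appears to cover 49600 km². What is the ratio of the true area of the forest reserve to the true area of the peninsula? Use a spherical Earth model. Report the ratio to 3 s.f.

3.50

On the plate carrée, areal scale = h·k = 1 × sec φ, so true area = apparent × cos φ.
True area of forest reserve: 280000 × cos(53.8°) = 280000 × 0.5906 = 165400 km².
True area of peninsula: 49600 × cos(17.9°) = 49600 × 0.9516 = 47200 km².
Ratio = 165400 / 47200 ≈ 3.50.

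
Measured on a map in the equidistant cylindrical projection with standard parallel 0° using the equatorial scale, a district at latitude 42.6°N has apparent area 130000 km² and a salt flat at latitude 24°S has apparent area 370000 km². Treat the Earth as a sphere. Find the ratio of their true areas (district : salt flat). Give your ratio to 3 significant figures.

0.283

Plate carrée has h = 1 and k = sec φ, giving areal scale sec φ; true area = (apparent area) · cos φ.
True area of district: 130000 × cos(42.6°) = 130000 × 0.7361 = 95690 km².
True area of salt flat: 370000 × cos(24°) = 370000 × 0.9135 = 338000 km².
Ratio = 95690 / 338000 ≈ 0.283.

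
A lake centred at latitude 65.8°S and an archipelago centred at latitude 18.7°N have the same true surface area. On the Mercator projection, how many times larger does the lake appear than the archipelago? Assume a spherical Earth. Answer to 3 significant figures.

5.34

Mercator areal scale is sec²φ.
At 65.8°: sec²(65.8°) = 1/0.4099² = 5.951.
At 18.7°: sec²(18.7°) = 1/0.9472² = 1.115.
Ratio = 5.951/1.115 = cos²(18.7°)/cos²(65.8°) ≈ 5.34.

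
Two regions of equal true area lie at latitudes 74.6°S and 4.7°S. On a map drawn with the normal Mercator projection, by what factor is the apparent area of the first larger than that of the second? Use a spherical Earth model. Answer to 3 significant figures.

On Mercator, area is exaggerated by sec²φ = 1/cos²φ.
At 74.6°: sec²(74.6°) = 1/0.2656² = 14.18.
At 4.7°: sec²(4.7°) = 1/0.9966² = 1.007.
Ratio = 14.18/1.007 = cos²(4.7°)/cos²(74.6°) ≈ 14.1.

14.1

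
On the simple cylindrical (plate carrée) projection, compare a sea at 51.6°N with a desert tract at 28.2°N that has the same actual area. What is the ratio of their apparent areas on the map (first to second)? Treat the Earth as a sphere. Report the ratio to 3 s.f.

1.42

In the plate carrée (x = Rλ, y = Rφ), meridians are true-scale (h = 1) and parallels are stretched by k = sec φ.
Areal scale at 51.6°: h·k = 1.000 × 1.610 = 1.610.
Areal scale at 28.2°: h·k = 1.000 × 1.135 = 1.135.
Ratio = 1.610/1.135 ≈ 1.42.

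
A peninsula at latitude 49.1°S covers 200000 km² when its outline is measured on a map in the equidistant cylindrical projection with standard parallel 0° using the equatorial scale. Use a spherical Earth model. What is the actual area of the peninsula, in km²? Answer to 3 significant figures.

131000 km²

Plate carrée maps x = Rλ, y = Rφ. The meridian scale is h = 1 and the parallel scale is k = 1/cos φ = sec φ.
Areal scale = h·k = 1 × sec φ; at 49.1°, h = 1.000, k = 1.527, so h·k = 1.527.
True area = apparent / (areal scale) = 200000 / 1.527 ≈ 131000 km².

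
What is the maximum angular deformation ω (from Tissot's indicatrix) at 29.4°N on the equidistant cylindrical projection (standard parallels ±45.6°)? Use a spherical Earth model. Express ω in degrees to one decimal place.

12.5°

In the equirectangular projection with standard parallel φ₀ = 45.6° (x = Rλ cos φ₀, y = Rφ), meridians are true-scale (h = 1) and the parallel scale is k = cos φ₀ / cos φ.
At 29.4°: h = 1.000, k = 0.8031; principal scales a = 1.000, b = 0.8031.
sin(ω/2) = (a − b)/(a + b) = 0.1969/1.803 = 0.1092, so ω = 2 arcsin(0.1092) ≈ 12.5°.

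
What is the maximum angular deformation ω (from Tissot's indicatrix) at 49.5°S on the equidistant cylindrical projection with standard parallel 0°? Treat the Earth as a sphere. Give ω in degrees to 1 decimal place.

For the equirectangular projection with φ₀ = 0 (plate carrée), h = 1 along meridians and k = sec φ along parallels.
At 49.5°: h = 1.000, k = 1.540; principal scales a = 1.540, b = 1.000.
sin(ω/2) = (a − b)/(a + b) = 0.5398/2.540 = 0.2125, so ω = 2 arcsin(0.2125) ≈ 24.5°.

24.5°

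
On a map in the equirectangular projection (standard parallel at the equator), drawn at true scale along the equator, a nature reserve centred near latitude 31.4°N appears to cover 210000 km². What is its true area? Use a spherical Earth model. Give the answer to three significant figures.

179000 km²

In the plate carrée (x = Rλ, y = Rφ), meridians are true-scale (h = 1) and parallels are stretched by k = sec φ.
Areal scale = h·k = 1 × sec φ; at 31.4°, h = 1.000, k = 1.172, so h·k = 1.172.
True area = apparent / (areal scale) = 210000 / 1.172 ≈ 179000 km².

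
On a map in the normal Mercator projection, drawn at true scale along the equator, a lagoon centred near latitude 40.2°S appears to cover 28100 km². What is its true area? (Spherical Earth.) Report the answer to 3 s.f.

16400 km²

Mercator is conformal, so the point scale is isotropic: h = k = sec φ = 1/cos φ.
Areal scale = k² = sec²φ = 1/cos²(40.2°) = 1/0.7638² = 1.714.
True area = apparent / (areal scale) = 28100 / 1.714 ≈ 16400 km².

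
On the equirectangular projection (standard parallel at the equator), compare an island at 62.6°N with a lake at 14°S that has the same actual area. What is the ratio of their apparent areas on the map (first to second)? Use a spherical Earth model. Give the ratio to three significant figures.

2.11

For the equirectangular projection with φ₀ = 0 (plate carrée), h = 1 along meridians and k = sec φ along parallels.
Areal scale at 62.6°: h·k = 1.000 × 2.173 = 2.173.
Areal scale at 14°: h·k = 1.000 × 1.031 = 1.031.
Ratio = 2.173/1.031 ≈ 2.11.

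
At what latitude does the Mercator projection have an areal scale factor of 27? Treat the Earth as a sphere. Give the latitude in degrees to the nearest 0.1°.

Mercator areal scale is sec²φ.
sec²φ = 27  ⇒  cos²φ = 0.03704  ⇒  cos φ = 0.1925.
φ = arccos(0.1925) ≈ 78.9°.

78.9°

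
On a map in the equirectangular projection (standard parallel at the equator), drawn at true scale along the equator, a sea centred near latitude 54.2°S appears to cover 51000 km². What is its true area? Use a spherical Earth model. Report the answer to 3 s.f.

Plate carrée maps x = Rλ, y = Rφ. The meridian scale is h = 1 and the parallel scale is k = 1/cos φ = sec φ.
Areal scale = h·k = 1 × sec φ; at 54.2°, h = 1.000, k = 1.710, so h·k = 1.710.
True area = apparent / (areal scale) = 51000 / 1.710 ≈ 29800 km².

29800 km²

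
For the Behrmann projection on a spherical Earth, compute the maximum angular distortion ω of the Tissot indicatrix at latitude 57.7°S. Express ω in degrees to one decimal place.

The Behrmann projection is cylindrical equal-area with φ₀ = 30°. For cylindrical equal-area with standard parallel φ₀, h = cos φ / cos φ₀ and k = cos φ₀ / cos φ, so h·k = 1.
At 57.7°: h = 0.6170, k = 1.621; principal scales a = 1.621, b = 0.6170.
sin(ω/2) = (a − b)/(a + b) = 1.004/2.238 = 0.4485, so ω = 2 arcsin(0.4485) ≈ 53.3°.

53.3°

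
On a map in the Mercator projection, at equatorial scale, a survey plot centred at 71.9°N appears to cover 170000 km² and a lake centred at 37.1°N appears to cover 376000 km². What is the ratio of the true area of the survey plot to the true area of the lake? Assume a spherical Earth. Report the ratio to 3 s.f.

0.0686

On Mercator the areal scale is sec²φ, so true area = apparent × cos²φ.
True area of survey plot: 170000 × cos²(71.9°) = 170000 × 0.09652 = 16410 km².
True area of lake: 376000 × cos²(37.1°) = 376000 × 0.6361 = 239200 km².
Ratio = 16410 / 239200 ≈ 0.0686.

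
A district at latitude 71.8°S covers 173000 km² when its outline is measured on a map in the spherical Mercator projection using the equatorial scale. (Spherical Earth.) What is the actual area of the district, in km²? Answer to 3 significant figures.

16900 km²

The Mercator projection is conformal; its linear scale factor is the same in every direction and equals sec φ = 1/cos φ.
Areal scale = k² = sec²φ = 1/cos²(71.8°) = 1/0.3123² = 10.25.
True area = apparent / (areal scale) = 173000 / 10.25 ≈ 16900 km².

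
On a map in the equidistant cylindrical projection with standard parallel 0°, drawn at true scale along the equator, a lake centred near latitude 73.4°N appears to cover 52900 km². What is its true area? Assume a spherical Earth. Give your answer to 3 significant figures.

For the equirectangular projection with φ₀ = 0 (plate carrée), h = 1 along meridians and k = sec φ along parallels.
Areal scale = h·k = 1 × sec φ; at 73.4°, h = 1.000, k = 3.500, so h·k = 3.500.
True area = apparent / (areal scale) = 52900 / 3.500 ≈ 15100 km².

15100 km²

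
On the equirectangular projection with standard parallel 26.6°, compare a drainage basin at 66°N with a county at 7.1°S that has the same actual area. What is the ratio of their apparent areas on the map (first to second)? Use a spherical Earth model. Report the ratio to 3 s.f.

2.44

The equidistant cylindrical projection with φ₀ = 26.6° has h = 1 (meridians true) and k = cos φ₀ / cos φ along parallels.
Areal scale at 66°: h·k = 1.000 × 2.198 = 2.198.
Areal scale at 7.1°: h·k = 1.000 × 0.9011 = 0.9011.
Ratio = 2.198/0.9011 ≈ 2.44.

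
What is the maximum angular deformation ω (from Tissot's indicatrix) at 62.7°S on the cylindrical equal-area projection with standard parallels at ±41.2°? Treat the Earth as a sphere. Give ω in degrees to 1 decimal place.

A cylindrical equal-area projection with standard parallel φ₀ has meridian scale h = cos φ / cos φ₀ and parallel scale k = cos φ₀ / cos φ (so areas are preserved, h·k = 1).
At 62.7°: h = 0.6096, k = 1.641; principal scales a = 1.641, b = 0.6096.
sin(ω/2) = (a − b)/(a + b) = 1.031/2.250 = 0.4582, so ω = 2 arcsin(0.4582) ≈ 54.5°.

54.5°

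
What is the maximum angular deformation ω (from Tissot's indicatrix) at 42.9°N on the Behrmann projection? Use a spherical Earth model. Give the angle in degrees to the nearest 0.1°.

19.1°

Behrmann is a cylindrical equal-area projection with standard parallels at ±30°. Cylindrical equal-area (φ₀ = 30°): h = cos φ / cos 30° along meridians, k = cos 30° / cos φ along parallels; h·k = 1.
At 42.9°: h = 0.8459, k = 1.182; principal scales a = 1.182, b = 0.8459.
sin(ω/2) = (a − b)/(a + b) = 0.3364/2.028 = 0.1658, so ω = 2 arcsin(0.1658) ≈ 19.1°.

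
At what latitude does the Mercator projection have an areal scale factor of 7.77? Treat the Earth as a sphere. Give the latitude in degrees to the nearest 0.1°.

Mercator areal scale is sec²φ.
sec²φ = 7.77  ⇒  cos²φ = 0.1287  ⇒  cos φ = 0.3587.
φ = arccos(0.3587) ≈ 69.0°.

69.0°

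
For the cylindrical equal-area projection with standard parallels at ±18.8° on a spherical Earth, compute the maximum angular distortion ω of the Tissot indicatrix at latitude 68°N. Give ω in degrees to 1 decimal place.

For cylindrical equal-area with standard parallel φ₀, h = cos φ / cos φ₀ and k = cos φ₀ / cos φ, so h·k = 1.
At 68°: h = 0.3957, k = 2.527; principal scales a = 2.527, b = 0.3957.
sin(ω/2) = (a − b)/(a + b) = 2.131/2.923 = 0.7292, so ω = 2 arcsin(0.7292) ≈ 93.6°.

93.6°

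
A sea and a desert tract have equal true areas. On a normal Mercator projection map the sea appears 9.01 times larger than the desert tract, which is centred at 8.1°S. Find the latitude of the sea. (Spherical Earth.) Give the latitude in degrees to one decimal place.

70.7°

Mercator areal scale is sec²φ, so apparent-area ratio = sec²φ₁ / sec²φ₂ = cos²φ₂ / cos²φ₁.
cos²φ₂ / cos²φ₁ = 9.01  ⇒  cos φ₁ = cos 8.1° / √9.01 = 0.9900/3.002 = 0.3298.
φ₁ = arccos(0.3298) ≈ 70.7°.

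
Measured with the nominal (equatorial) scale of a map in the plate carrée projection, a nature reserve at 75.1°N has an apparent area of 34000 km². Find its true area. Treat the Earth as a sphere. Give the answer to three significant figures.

8740 km²

In the plate carrée (x = Rλ, y = Rφ), meridians are true-scale (h = 1) and parallels are stretched by k = sec φ.
Areal scale = h·k = 1 × sec φ; at 75.1°, h = 1.000, k = 3.889, so h·k = 3.889.
True area = apparent / (areal scale) = 34000 / 3.889 ≈ 8740 km².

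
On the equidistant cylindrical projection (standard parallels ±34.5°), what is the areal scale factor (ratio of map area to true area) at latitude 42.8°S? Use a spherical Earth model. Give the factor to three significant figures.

1.12

In the equirectangular projection with standard parallel φ₀ = 34.5° (x = Rλ cos φ₀, y = Rφ), meridians are true-scale (h = 1) and the parallel scale is k = cos φ₀ / cos φ.
Areal scale = h·k = 1 × cos φ₀ / cos φ; at 42.8°, h = 1.000, k = 1.123, so h·k = 1.123.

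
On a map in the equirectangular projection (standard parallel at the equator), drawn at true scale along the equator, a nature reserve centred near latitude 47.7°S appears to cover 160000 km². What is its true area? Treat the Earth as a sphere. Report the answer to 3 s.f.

In the plate carrée (x = Rλ, y = Rφ), meridians are true-scale (h = 1) and parallels are stretched by k = sec φ.
Areal scale = h·k = 1 × sec φ; at 47.7°, h = 1.000, k = 1.486, so h·k = 1.486.
True area = apparent / (areal scale) = 160000 / 1.486 ≈ 108000 km².

108000 km²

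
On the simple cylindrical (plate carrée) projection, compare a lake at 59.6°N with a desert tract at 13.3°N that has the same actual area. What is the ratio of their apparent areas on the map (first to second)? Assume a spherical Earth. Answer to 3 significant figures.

1.92

Plate carrée maps x = Rλ, y = Rφ. The meridian scale is h = 1 and the parallel scale is k = 1/cos φ = sec φ.
Areal scale at 59.6°: h·k = 1.000 × 1.976 = 1.976.
Areal scale at 13.3°: h·k = 1.000 × 1.028 = 1.028.
Ratio = 1.976/1.028 ≈ 1.92.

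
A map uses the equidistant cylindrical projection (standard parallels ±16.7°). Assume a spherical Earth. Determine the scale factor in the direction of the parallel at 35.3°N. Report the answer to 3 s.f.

In the equirectangular projection with standard parallel φ₀ = 16.7° (x = Rλ cos φ₀, y = Rφ), meridians are true-scale (h = 1) and the parallel scale is k = cos φ₀ / cos φ.
k = cos 16.7° / cos 35.3° = 0.9578/0.8161 = 1.174.

1.17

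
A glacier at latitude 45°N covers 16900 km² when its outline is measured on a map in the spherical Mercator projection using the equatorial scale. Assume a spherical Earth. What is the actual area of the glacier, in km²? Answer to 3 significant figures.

The Mercator projection is conformal; its linear scale factor is the same in every direction and equals sec φ = 1/cos φ.
Areal scale = k² = sec²φ = 1/cos²(45°) = 1/0.7071² = 2.000.
True area = apparent / (areal scale) = 16900 / 2.000 ≈ 8450 km².

8450 km²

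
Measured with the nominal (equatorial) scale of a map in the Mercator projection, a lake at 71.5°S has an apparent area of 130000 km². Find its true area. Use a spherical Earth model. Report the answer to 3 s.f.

13100 km²

Mercator is conformal, so the point scale is isotropic: h = k = sec φ = 1/cos φ.
Areal scale = k² = sec²φ = 1/cos²(71.5°) = 1/0.3173² = 9.932.
True area = apparent / (areal scale) = 130000 / 9.932 ≈ 13100 km².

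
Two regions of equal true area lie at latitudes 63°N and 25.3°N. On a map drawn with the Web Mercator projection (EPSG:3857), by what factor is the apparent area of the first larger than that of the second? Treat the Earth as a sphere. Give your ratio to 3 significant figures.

3.97

Mercator areal scale is sec²φ.
At 63°: sec²(63°) = 1/0.4540² = 4.852.
At 25.3°: sec²(25.3°) = 1/0.9041² = 1.223.
Ratio = 4.852/1.223 = cos²(25.3°)/cos²(63°) ≈ 3.97.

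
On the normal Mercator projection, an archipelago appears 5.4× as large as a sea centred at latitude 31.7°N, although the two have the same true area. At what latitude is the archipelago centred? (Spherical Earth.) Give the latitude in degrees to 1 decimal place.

Mercator areal scale is sec²φ, so apparent-area ratio = sec²φ₁ / sec²φ₂ = cos²φ₂ / cos²φ₁.
cos²φ₂ / cos²φ₁ = 5.4  ⇒  cos φ₁ = cos 31.7° / √5.4 = 0.8508/2.324 = 0.3661.
φ₁ = arccos(0.3661) ≈ 68.5°.

68.5°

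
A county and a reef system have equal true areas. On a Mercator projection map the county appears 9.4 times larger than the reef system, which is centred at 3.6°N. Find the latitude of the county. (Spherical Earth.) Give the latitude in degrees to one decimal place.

71.0°

For equal true areas on Mercator, apparent areas scale as sec²φ, so the ratio is cos²φ₂ / cos²φ₁.
cos²φ₂ / cos²φ₁ = 9.4  ⇒  cos φ₁ = cos 3.6° / √9.4 = 0.9980/3.066 = 0.3255.
φ₁ = arccos(0.3255) ≈ 71.0°.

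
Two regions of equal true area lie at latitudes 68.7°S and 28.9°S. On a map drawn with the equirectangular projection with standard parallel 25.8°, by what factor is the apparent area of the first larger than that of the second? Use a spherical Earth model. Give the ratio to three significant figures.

With standard parallel φ₀ = 25.8°, the equirectangular projection gives x = Rλ cos φ₀, y = Rφ, so h = 1 and k = cos 25.8° / cos φ.
Areal scale at 68.7°: h·k = 1.000 × 2.479 = 2.479.
Areal scale at 28.9°: h·k = 1.000 × 1.028 = 1.028.
Ratio = 2.479/1.028 ≈ 2.41.

2.41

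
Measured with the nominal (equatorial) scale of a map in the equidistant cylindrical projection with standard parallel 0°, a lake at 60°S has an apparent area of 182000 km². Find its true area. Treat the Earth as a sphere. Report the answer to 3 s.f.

91000 km²

For the equirectangular projection with φ₀ = 0 (plate carrée), h = 1 along meridians and k = sec φ along parallels.
Areal scale = h·k = 1 × sec φ; at 60°, h = 1.000, k = 2.000, so h·k = 2.000.
True area = apparent / (areal scale) = 182000 / 2.000 ≈ 91000 km².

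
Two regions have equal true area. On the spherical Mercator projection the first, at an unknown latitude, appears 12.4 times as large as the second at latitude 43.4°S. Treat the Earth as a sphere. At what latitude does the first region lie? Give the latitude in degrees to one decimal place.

78.1°

For equal true areas on Mercator, apparent areas scale as sec²φ, so the ratio is cos²φ₂ / cos²φ₁.
cos²φ₂ / cos²φ₁ = 12.4  ⇒  cos φ₁ = cos 43.4° / √12.4 = 0.7266/3.521 = 0.2063.
φ₁ = arccos(0.2063) ≈ 78.1°.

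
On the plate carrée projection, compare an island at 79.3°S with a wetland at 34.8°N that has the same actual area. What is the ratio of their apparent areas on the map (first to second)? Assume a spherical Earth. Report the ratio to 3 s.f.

4.42

Plate carrée maps x = Rλ, y = Rφ. The meridian scale is h = 1 and the parallel scale is k = 1/cos φ = sec φ.
Areal scale at 79.3°: h·k = 1.000 × 5.386 = 5.386.
Areal scale at 34.8°: h·k = 1.000 × 1.218 = 1.218.
Ratio = 5.386/1.218 ≈ 4.42.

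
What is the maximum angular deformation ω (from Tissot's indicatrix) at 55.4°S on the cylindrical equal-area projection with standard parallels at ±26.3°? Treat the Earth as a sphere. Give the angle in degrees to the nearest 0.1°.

50.6°

A cylindrical equal-area projection with standard parallel φ₀ has meridian scale h = cos φ / cos φ₀ and parallel scale k = cos φ₀ / cos φ (so areas are preserved, h·k = 1).
At 55.4°: h = 0.6334, k = 1.579; principal scales a = 1.579, b = 0.6334.
sin(ω/2) = (a − b)/(a + b) = 0.9453/2.212 = 0.4273, so ω = 2 arcsin(0.4273) ≈ 50.6°.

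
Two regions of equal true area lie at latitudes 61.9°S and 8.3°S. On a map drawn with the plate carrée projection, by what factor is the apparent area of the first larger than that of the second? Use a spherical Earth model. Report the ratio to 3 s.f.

Plate carrée maps x = Rλ, y = Rφ. The meridian scale is h = 1 and the parallel scale is k = 1/cos φ = sec φ.
Areal scale at 61.9°: h·k = 1.000 × 2.123 = 2.123.
Areal scale at 8.3°: h·k = 1.000 × 1.011 = 1.011.
Ratio = 2.123/1.011 ≈ 2.10.

2.10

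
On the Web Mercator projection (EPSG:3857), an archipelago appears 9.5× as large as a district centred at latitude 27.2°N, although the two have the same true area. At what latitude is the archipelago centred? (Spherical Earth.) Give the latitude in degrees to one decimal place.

73.2°

On Mercator, (apparent₁)/(apparent₂) = sec²φ₁ / sec²φ₂ when true areas are equal.
cos²φ₂ / cos²φ₁ = 9.5  ⇒  cos φ₁ = cos 27.2° / √9.5 = 0.8894/3.082 = 0.2886.
φ₁ = arccos(0.2886) ≈ 73.2°.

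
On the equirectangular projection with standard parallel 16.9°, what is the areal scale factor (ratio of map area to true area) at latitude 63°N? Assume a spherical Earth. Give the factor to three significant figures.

2.11

In the equirectangular projection with standard parallel φ₀ = 16.9° (x = Rλ cos φ₀, y = Rφ), meridians are true-scale (h = 1) and the parallel scale is k = cos φ₀ / cos φ.
Areal scale = h·k = 1 × cos φ₀ / cos φ; at 63°, h = 1.000, k = 2.108, so h·k = 2.108.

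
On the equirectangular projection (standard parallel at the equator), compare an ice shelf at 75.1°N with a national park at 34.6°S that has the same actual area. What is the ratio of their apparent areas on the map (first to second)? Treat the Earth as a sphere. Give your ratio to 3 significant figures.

3.20

Plate carrée maps x = Rλ, y = Rφ. The meridian scale is h = 1 and the parallel scale is k = 1/cos φ = sec φ.
Areal scale at 75.1°: h·k = 1.000 × 3.889 = 3.889.
Areal scale at 34.6°: h·k = 1.000 × 1.215 = 1.215.
Ratio = 3.889/1.215 ≈ 3.20.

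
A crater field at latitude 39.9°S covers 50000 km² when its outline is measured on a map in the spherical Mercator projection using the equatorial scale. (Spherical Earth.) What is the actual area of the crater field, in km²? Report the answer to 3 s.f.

Mercator is conformal, so the point scale is isotropic: h = k = sec φ = 1/cos φ.
Areal scale = k² = sec²φ = 1/cos²(39.9°) = 1/0.7672² = 1.699.
True area = apparent / (areal scale) = 50000 / 1.699 ≈ 29400 km².

29400 km²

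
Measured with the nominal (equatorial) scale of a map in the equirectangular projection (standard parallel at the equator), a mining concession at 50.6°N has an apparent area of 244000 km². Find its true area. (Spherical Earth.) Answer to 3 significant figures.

155000 km²

For the equirectangular projection with φ₀ = 0 (plate carrée), h = 1 along meridians and k = sec φ along parallels.
Areal scale = h·k = 1 × sec φ; at 50.6°, h = 1.000, k = 1.575, so h·k = 1.575.
True area = apparent / (areal scale) = 244000 / 1.575 ≈ 155000 km².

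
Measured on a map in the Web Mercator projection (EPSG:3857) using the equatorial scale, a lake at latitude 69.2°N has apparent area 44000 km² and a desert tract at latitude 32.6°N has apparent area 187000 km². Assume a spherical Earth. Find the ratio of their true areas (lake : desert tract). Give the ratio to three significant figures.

Mercator's areal exaggeration is sec²φ; hence true area = (apparent area) · cos²φ.
True area of lake: 44000 × cos²(69.2°) = 44000 × 0.1261 = 5548 km².
True area of desert tract: 187000 × cos²(32.6°) = 187000 × 0.7097 = 132700 km².
Ratio = 5548 / 132700 ≈ 0.0418.

0.0418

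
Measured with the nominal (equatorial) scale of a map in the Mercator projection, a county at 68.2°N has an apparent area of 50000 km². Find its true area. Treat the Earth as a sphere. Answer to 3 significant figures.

6900 km²

The Mercator projection is conformal; its linear scale factor is the same in every direction and equals sec φ = 1/cos φ.
Areal scale = k² = sec²φ = 1/cos²(68.2°) = 1/0.3714² = 7.251.
True area = apparent / (areal scale) = 50000 / 7.251 ≈ 6900 km².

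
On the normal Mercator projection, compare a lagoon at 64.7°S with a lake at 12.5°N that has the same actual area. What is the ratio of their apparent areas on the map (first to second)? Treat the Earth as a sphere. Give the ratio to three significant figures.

On Mercator, area is exaggerated by sec²φ = 1/cos²φ.
At 64.7°: sec²(64.7°) = 1/0.4274² = 5.475.
At 12.5°: sec²(12.5°) = 1/0.9763² = 1.049.
Ratio = 5.475/1.049 = cos²(12.5°)/cos²(64.7°) ≈ 5.22.

5.22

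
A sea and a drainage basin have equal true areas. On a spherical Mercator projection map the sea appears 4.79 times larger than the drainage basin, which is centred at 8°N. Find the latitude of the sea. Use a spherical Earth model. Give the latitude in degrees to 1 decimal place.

For equal true areas on Mercator, apparent areas scale as sec²φ, so the ratio is cos²φ₂ / cos²φ₁.
cos²φ₂ / cos²φ₁ = 4.79  ⇒  cos φ₁ = cos 8° / √4.79 = 0.9903/2.189 = 0.4525.
φ₁ = arccos(0.4525) ≈ 63.1°.

63.1°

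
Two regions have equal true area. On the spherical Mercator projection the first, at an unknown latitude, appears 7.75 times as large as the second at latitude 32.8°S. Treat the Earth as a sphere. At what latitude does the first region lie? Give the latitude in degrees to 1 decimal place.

For equal true areas on Mercator, apparent areas scale as sec²φ, so the ratio is cos²φ₂ / cos²φ₁.
cos²φ₂ / cos²φ₁ = 7.75  ⇒  cos φ₁ = cos 32.8° / √7.75 = 0.8406/2.784 = 0.3019.
φ₁ = arccos(0.3019) ≈ 72.4°.

72.4°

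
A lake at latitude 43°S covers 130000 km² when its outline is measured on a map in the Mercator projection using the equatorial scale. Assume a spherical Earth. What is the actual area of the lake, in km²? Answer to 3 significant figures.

69500 km²

Mercator is conformal, so the point scale is isotropic: h = k = sec φ = 1/cos φ.
Areal scale = k² = sec²φ = 1/cos²(43°) = 1/0.7314² = 1.870.
True area = apparent / (areal scale) = 130000 / 1.870 ≈ 69500 km².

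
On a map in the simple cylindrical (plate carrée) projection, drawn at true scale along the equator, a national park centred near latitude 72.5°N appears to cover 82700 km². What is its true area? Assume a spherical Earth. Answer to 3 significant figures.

24900 km²

For the equirectangular projection with φ₀ = 0 (plate carrée), h = 1 along meridians and k = sec φ along parallels.
Areal scale = h·k = 1 × sec φ; at 72.5°, h = 1.000, k = 3.326, so h·k = 3.326.
True area = apparent / (areal scale) = 82700 / 3.326 ≈ 24900 km².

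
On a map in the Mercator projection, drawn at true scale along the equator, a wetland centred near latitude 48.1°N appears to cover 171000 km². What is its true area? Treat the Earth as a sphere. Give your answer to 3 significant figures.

76300 km²

The Mercator projection is conformal; its linear scale factor is the same in every direction and equals sec φ = 1/cos φ.
Areal scale = k² = sec²φ = 1/cos²(48.1°) = 1/0.6678² = 2.242.
True area = apparent / (areal scale) = 171000 / 2.242 ≈ 76300 km².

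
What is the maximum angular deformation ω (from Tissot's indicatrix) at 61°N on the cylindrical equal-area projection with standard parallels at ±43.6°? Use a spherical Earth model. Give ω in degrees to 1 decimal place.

44.8°

Cylindrical equal-area (φ₀ = 43.6°): h = cos φ / cos 43.6° along meridians, k = cos 43.6° / cos φ along parallels; h·k = 1.
At 61°: h = 0.6695, k = 1.494; principal scales a = 1.494, b = 0.6695.
sin(ω/2) = (a − b)/(a + b) = 0.8243/2.163 = 0.3810, so ω = 2 arcsin(0.3810) ≈ 44.8°.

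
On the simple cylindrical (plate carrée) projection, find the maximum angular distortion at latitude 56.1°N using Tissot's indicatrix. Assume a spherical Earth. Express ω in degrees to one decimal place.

For the equirectangular projection with φ₀ = 0 (plate carrée), h = 1 along meridians and k = sec φ along parallels.
At 56.1°: h = 1.000, k = 1.793; principal scales a = 1.793, b = 1.000.
sin(ω/2) = (a − b)/(a + b) = 0.7929/2.793 = 0.2839, so ω = 2 arcsin(0.2839) ≈ 33.0°.

33.0°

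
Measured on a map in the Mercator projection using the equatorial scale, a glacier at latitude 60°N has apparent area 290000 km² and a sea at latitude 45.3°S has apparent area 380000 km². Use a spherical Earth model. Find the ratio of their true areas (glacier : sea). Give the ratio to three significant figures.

On Mercator the areal scale is sec²φ, so true area = apparent × cos²φ.
True area of glacier: 290000 × cos²(60°) = 290000 × 0.2500 = 72500 km².
True area of sea: 380000 × cos²(45.3°) = 380000 × 0.4948 = 188000 km².
Ratio = 72500 / 188000 ≈ 0.386.

0.386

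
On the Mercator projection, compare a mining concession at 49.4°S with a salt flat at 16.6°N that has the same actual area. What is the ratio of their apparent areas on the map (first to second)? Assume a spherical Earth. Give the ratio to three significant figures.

2.17

Mercator is conformal with k = sec φ, so areal scale = k² = sec²φ.
At 49.4°: sec²(49.4°) = 1/0.6508² = 2.361.
At 16.6°: sec²(16.6°) = 1/0.9583² = 1.089.
Ratio = 2.361/1.089 = cos²(16.6°)/cos²(49.4°) ≈ 2.17.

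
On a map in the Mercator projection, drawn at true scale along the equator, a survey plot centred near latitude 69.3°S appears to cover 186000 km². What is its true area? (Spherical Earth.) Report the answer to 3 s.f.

23200 km²

The Mercator projection is conformal; its linear scale factor is the same in every direction and equals sec φ = 1/cos φ.
Areal scale = k² = sec²φ = 1/cos²(69.3°) = 1/0.3535² = 8.004.
True area = apparent / (areal scale) = 186000 / 8.004 ≈ 23200 km².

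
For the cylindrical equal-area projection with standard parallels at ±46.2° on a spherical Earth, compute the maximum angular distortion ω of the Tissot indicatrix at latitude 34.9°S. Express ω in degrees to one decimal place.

A cylindrical equal-area projection with standard parallel φ₀ has meridian scale h = cos φ / cos φ₀ and parallel scale k = cos φ₀ / cos φ (so areas are preserved, h·k = 1).
At 34.9°: h = 1.185, k = 0.8439; principal scales a = 1.185, b = 0.8439.
sin(ω/2) = (a − b)/(a + b) = 0.3410/2.029 = 0.1681, so ω = 2 arcsin(0.1681) ≈ 19.4°.

19.4°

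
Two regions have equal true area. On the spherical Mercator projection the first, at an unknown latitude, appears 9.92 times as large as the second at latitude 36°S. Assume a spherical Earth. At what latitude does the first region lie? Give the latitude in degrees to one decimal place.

75.1°

On Mercator, (apparent₁)/(apparent₂) = sec²φ₁ / sec²φ₂ when true areas are equal.
cos²φ₂ / cos²φ₁ = 9.92  ⇒  cos φ₁ = cos 36° / √9.92 = 0.8090/3.150 = 0.2569.
φ₁ = arccos(0.2569) ≈ 75.1°.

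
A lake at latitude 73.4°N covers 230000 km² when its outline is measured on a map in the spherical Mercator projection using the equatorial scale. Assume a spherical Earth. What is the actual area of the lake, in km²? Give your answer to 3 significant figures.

For Mercator, h = k = sec φ (a conformal cylindrical projection has a single point scale, 1/cos φ).
Areal scale = k² = sec²φ = 1/cos²(73.4°) = 1/0.2857² = 12.25.
True area = apparent / (areal scale) = 230000 / 12.25 ≈ 18800 km².

18800 km²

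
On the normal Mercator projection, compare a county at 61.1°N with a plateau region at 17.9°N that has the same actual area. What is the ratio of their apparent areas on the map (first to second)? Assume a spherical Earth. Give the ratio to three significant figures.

On Mercator, area is exaggerated by sec²φ = 1/cos²φ.
At 61.1°: sec²(61.1°) = 1/0.4833² = 4.282.
At 17.9°: sec²(17.9°) = 1/0.9516² = 1.104.
Ratio = 4.282/1.104 = cos²(17.9°)/cos²(61.1°) ≈ 3.88.

3.88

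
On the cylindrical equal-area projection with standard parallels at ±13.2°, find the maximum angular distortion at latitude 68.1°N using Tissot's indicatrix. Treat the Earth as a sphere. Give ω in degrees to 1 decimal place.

For cylindrical equal-area with standard parallel φ₀, h = cos φ / cos φ₀ and k = cos φ₀ / cos φ, so h·k = 1.
At 68.1°: h = 0.3831, k = 2.610; principal scales a = 2.610, b = 0.3831.
sin(ω/2) = (a − b)/(a + b) = 2.227/2.993 = 0.7440, so ω = 2 arcsin(0.7440) ≈ 96.2°.

96.2°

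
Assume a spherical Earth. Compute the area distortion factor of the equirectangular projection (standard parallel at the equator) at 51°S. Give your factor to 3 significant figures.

1.59

Plate carrée maps x = Rλ, y = Rφ. The meridian scale is h = 1 and the parallel scale is k = 1/cos φ = sec φ.
Areal scale = h·k = 1 × sec φ; at 51°, h = 1.000, k = 1.589, so h·k = 1.589.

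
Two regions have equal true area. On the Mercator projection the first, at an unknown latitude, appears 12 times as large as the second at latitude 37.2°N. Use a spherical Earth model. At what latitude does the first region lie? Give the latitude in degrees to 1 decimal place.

Mercator areal scale is sec²φ, so apparent-area ratio = sec²φ₁ / sec²φ₂ = cos²φ₂ / cos²φ₁.
cos²φ₂ / cos²φ₁ = 12  ⇒  cos φ₁ = cos 37.2° / √12 = 0.7965/3.464 = 0.2299.
φ₁ = arccos(0.2299) ≈ 76.7°.

76.7°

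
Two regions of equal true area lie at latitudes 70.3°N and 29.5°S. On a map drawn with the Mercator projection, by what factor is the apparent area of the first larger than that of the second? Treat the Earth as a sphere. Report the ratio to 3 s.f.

6.67

Mercator is conformal with k = sec φ, so areal scale = k² = sec²φ.
At 70.3°: sec²(70.3°) = 1/0.3371² = 8.800.
At 29.5°: sec²(29.5°) = 1/0.8704² = 1.320.
Ratio = 8.800/1.320 = cos²(29.5°)/cos²(70.3°) ≈ 6.67.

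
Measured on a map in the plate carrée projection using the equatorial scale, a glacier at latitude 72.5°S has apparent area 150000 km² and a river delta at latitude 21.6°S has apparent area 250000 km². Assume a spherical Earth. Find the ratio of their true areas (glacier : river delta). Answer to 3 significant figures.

0.194

Plate carrée has h = 1 and k = sec φ, giving areal scale sec φ; true area = (apparent area) · cos φ.
True area of glacier: 150000 × cos(72.5°) = 150000 × 0.3007 = 45110 km².
True area of river delta: 250000 × cos(21.6°) = 250000 × 0.9298 = 232400 km².
Ratio = 45110 / 232400 ≈ 0.194.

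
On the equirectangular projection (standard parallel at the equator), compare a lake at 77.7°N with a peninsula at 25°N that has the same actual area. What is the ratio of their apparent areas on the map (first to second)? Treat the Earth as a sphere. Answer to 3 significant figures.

In the plate carrée (x = Rλ, y = Rφ), meridians are true-scale (h = 1) and parallels are stretched by k = sec φ.
Areal scale at 77.7°: h·k = 1.000 × 4.694 = 4.694.
Areal scale at 25°: h·k = 1.000 × 1.103 = 1.103.
Ratio = 4.694/1.103 ≈ 4.25.

4.25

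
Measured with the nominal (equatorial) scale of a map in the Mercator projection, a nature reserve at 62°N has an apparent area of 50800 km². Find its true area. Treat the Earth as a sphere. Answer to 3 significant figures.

The Mercator projection is conformal; its linear scale factor is the same in every direction and equals sec φ = 1/cos φ.
Areal scale = k² = sec²φ = 1/cos²(62°) = 1/0.4695² = 4.537.
True area = apparent / (areal scale) = 50800 / 4.537 ≈ 11200 km².

11200 km²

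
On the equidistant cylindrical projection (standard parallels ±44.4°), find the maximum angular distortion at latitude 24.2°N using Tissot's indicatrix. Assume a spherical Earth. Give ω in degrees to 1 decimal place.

With standard parallel φ₀ = 44.4°, the equirectangular projection gives x = Rλ cos φ₀, y = Rφ, so h = 1 and k = cos 44.4° / cos φ.
At 24.2°: h = 1.000, k = 0.7833; principal scales a = 1.000, b = 0.7833.
sin(ω/2) = (a − b)/(a + b) = 0.2167/1.783 = 0.1215, so ω = 2 arcsin(0.1215) ≈ 14.0°.

14.0°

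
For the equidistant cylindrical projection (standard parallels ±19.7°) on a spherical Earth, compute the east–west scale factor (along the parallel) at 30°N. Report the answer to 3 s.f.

The equidistant cylindrical projection with φ₀ = 19.7° has h = 1 (meridians true) and k = cos φ₀ / cos φ along parallels.
k = cos 19.7° / cos 30° = 0.9415/0.8660 = 1.087.

1.09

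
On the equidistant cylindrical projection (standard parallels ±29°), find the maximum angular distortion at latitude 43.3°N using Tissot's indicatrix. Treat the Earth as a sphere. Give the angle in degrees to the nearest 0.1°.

In the equirectangular projection with standard parallel φ₀ = 29° (x = Rλ cos φ₀, y = Rφ), meridians are true-scale (h = 1) and the parallel scale is k = cos φ₀ / cos φ.
At 43.3°: h = 1.000, k = 1.202; principal scales a = 1.202, b = 1.000.
sin(ω/2) = (a − b)/(a + b) = 0.2018/2.202 = 0.09164, so ω = 2 arcsin(0.09164) ≈ 10.5°.

10.5°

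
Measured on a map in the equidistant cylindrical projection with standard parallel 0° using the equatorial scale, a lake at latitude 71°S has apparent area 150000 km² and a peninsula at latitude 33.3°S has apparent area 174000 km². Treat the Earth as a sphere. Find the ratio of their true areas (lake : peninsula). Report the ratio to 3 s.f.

0.336

On the plate carrée, areal scale = h·k = 1 × sec φ, so true area = apparent × cos φ.
True area of lake: 150000 × cos(71°) = 150000 × 0.3256 = 48840 km².
True area of peninsula: 174000 × cos(33.3°) = 174000 × 0.8358 = 145400 km².
Ratio = 48840 / 145400 ≈ 0.336.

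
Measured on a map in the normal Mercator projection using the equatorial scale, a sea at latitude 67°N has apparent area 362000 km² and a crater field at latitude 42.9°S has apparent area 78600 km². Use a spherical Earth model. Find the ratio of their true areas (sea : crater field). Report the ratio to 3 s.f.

Since Mercator area scale is 1/cos²φ, the true area equals the apparent area multiplied by cos²φ.
True area of sea: 362000 × cos²(67°) = 362000 × 0.1527 = 55270 km².
True area of crater field: 78600 × cos²(42.9°) = 78600 × 0.5366 = 42180 km².
Ratio = 55270 / 42180 ≈ 1.31.

1.31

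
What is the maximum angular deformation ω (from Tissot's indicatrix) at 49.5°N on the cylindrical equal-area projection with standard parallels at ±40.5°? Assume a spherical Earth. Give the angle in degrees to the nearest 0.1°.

18.0°

A cylindrical equal-area projection with standard parallel φ₀ has meridian scale h = cos φ / cos φ₀ and parallel scale k = cos φ₀ / cos φ (so areas are preserved, h·k = 1).
At 49.5°: h = 0.8541, k = 1.171; principal scales a = 1.171, b = 0.8541.
sin(ω/2) = (a − b)/(a + b) = 0.3168/2.025 = 0.1564, so ω = 2 arcsin(0.1564) ≈ 18.0°.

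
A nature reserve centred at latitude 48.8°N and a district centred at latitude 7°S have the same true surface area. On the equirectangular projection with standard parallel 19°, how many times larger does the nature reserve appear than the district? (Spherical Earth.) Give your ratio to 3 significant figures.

1.51

The equidistant cylindrical projection with φ₀ = 19° has h = 1 (meridians true) and k = cos φ₀ / cos φ along parallels.
Areal scale at 48.8°: h·k = 1.000 × 1.435 = 1.435.
Areal scale at 7°: h·k = 1.000 × 0.9526 = 0.9526.
Ratio = 1.435/0.9526 ≈ 1.51.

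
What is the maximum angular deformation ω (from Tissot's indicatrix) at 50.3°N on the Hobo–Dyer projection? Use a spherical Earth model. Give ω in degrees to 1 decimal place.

24.6°

Hobo–Dyer is a cylindrical equal-area projection with standard parallels at ±37.5°. Cylindrical equal-area (φ₀ = 37.5°): h = cos φ / cos 37.5° along meridians, k = cos 37.5° / cos φ along parallels; h·k = 1.
At 50.3°: h = 0.8051, k = 1.242; principal scales a = 1.242, b = 0.8051.
sin(ω/2) = (a − b)/(a + b) = 0.4369/2.047 = 0.2134, so ω = 2 arcsin(0.2134) ≈ 24.6°.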